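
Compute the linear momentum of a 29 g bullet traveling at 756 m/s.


p = m*v = 0.029*756 = 21.92 kg·m/s

21.92 kg·m/s


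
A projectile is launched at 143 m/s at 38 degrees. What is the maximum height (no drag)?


H = (v0*sin(theta))^2 / (2g) = (143*sin(38°))^2 / (2*9.81) = 395.1 m

395.1 m


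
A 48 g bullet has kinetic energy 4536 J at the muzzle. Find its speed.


v = sqrt(2*E/m) = sqrt(2*4536/0.048) = 434.7 m/s

434.7 m/s


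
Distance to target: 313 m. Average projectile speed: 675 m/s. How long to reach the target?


t = d/v = 313/675 = 0.4637 s

0.4637 s


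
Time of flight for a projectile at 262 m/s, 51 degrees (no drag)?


T = 2*v0*sin(theta)/g = 2*262*sin(51°)/9.81 = 41.51 s

41.51 s


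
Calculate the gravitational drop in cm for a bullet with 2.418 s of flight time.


drop = 0.5*g*t^2 = 0.5*9.81*2.418^2 = 28.6782 m ≈ 2868 cm

2868 cm


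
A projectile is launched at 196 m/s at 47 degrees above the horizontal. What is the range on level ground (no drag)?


R = v0^2 * sin(2*theta) / g = 196^2 * sin(2*47°) / 9.81 = 3906 m

3906 m


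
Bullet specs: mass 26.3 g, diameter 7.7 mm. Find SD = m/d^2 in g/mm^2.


SD = m/d^2 = 26.3/7.7^2 = 0.4436 g/mm^2

0.4436 g/mm^2


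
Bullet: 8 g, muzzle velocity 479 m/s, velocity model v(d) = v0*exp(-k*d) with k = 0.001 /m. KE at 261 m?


v = v0*exp(-k*d) = 479*exp(-0.001*261) = 368.965 m/s
E = 0.5*m*v^2 = 0.5*0.008*368.965^2 = 544.5 J

544.5 J


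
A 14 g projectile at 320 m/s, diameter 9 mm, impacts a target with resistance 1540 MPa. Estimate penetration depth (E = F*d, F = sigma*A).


A = pi*(d/2)^2 = pi*(9/2)^2 = 63.6173 mm^2
E = 0.5*m*v^2 = 0.5*0.014*320^2 = 716.8 J
depth = E/(sigma*A) = 716.8 J / (1540 MPa * 63.6173 mm^2) = 716.8/(1540 * 63.6173) m = 0.00731648 m ≈ 7.316 mm

7.316 mm


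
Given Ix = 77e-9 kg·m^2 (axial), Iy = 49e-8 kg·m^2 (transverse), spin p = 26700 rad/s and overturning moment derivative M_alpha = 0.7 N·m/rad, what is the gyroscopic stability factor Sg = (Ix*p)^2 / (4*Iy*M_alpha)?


Sg = Ix^2 * p^2 / (4 * Iy * M_alpha) = (77e-9)^2 * 26700^2 / (4 * 49e-8 * 0.7) = 3.081

3.081


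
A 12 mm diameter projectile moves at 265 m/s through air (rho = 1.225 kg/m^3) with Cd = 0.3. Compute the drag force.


A = pi*(d/2)^2 = pi*(12/2000)^2 = 1.13097e-04 m^2
Fd = 0.5*Cd*rho*A*v^2 = 0.5*0.3*1.225*1.13097e-04*265^2 = 1.459 N

1.459 N


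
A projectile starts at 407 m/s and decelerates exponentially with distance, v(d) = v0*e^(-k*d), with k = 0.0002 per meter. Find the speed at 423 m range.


v = v0*exp(-k*d) = 407*exp(-0.0002*423) = 374 m/s

374 m/s


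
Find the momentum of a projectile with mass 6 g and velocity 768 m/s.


p = m*v = 0.006*768 = 4.608 kg·m/s

4.608 kg·m/s


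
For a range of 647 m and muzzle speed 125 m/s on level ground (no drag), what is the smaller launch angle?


sin(2*theta) = R*g/v0^2 = 647*9.81/125^2 = 0.406212, theta = arcsin(0.406212)/2 = 11.98°

11.98 degrees


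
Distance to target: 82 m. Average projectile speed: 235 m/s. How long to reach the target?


t = d/v = 82/235 = 0.3489 s

0.3489 s


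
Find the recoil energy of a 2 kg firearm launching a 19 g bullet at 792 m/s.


v_r = m_p*v_p/m_gun = 0.019*792/2 = 7.524 m/s, E_r = 0.5*m_gun*v_r^2 = 0.5*2*7.524^2 = 56.61 J

56.61 J


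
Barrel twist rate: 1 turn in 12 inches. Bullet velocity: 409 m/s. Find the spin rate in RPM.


twist_m = 12*0.0254 = 0.3048 m
spin = v/twist = 409/0.3048 = 1341.864 rev/s
RPM = spin*60 = 1341.864*60 ≈ 80512 RPM

80512 RPM


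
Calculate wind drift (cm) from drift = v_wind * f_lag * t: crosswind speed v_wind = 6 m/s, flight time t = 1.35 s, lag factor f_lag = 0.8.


drift = v_wind * lag * t = 6 * 0.8 * 1.35 = 6.48 m ≈ 648 cm

648 cm


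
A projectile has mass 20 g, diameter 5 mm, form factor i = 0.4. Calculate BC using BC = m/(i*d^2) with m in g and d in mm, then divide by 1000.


BC = m/(i*d^2*1000) = 20/(0.4 * 5^2 * 1000) = 0.002

0.002


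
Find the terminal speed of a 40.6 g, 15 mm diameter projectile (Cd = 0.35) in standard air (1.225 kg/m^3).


A = pi*(d/2)^2 = pi*(15/2000)^2 = 1.76715e-04 m^2
vt = sqrt(2mg/(Cd*rho*A)) = sqrt(2*0.0406*9.81/(0.35 * 1.225 * 1.76715e-04)) = 102.5 m/s

102.5 m/s


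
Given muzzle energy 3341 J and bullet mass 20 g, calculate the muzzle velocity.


v = sqrt(2*E/m) = sqrt(2*3341/0.02) = 578 m/s

578 m/s


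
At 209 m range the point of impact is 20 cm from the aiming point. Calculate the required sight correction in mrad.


1 mrad subtends 1 cm per 10 m of range, so adj = error_cm / (dist_m / 10) = 20 / (209/10) = 0.9569 mrad

0.9569 mrad


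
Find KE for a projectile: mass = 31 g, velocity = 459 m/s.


E = 0.5*m*v^2 = 0.5*0.031*459^2 = 3266 J

3266 J


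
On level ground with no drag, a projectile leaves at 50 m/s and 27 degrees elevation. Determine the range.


R = v0^2 * sin(2*theta) / g = 50^2 * sin(2*27°) / 9.81 = 206.2 m

206.2 m


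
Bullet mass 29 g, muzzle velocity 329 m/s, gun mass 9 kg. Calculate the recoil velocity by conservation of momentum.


v_recoil = m_p * v_p / m_gun = 0.029 * 329 / 9 = 1.06 m/s

1.06 m/s


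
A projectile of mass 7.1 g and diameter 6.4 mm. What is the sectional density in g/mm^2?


SD = m/d^2 = 7.1/6.4^2 = 0.1733 g/mm^2

0.1733 g/mm^2


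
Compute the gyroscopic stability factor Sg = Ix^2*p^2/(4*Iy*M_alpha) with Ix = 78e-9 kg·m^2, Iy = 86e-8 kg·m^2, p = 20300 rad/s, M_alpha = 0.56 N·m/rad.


Sg = Ix^2 * p^2 / (4 * Iy * M_alpha) = (78e-9)^2 * 20300^2 / (4 * 86e-8 * 0.56) = 1.301

1.301


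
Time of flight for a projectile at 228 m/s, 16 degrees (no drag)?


T = 2*v0*sin(theta)/g = 2*228*sin(16°)/9.81 = 12.81 s

12.81 s


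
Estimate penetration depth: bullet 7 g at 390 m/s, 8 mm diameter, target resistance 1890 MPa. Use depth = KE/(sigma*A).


A = pi*(d/2)^2 = pi*(8/2)^2 = 50.2655 mm^2
E = 0.5*m*v^2 = 0.5*0.007*390^2 = 532.35 J
depth = E/(sigma*A) = 532.35 J / (1890 MPa * 50.2655 mm^2) = 532.35/(1890 * 50.2655) m = 0.00560358 m ≈ 5.604 mm

5.604 mm


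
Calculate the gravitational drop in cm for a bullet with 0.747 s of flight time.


drop = 0.5*g*t^2 = 0.5*9.81*0.747^2 = 2.73703 m ≈ 273.7 cm

273.7 cm


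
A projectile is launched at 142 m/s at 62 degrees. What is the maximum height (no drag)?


H = (v0*sin(theta))^2 / (2g) = (142*sin(62°))^2 / (2*9.81) = 801.2 m

801.2 m


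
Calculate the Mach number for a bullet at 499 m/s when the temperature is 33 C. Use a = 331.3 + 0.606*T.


a = 331.3 + 0.606*(33) = 351.298 m/s
M = v/a = 499/351.298 = 1.42

1.42


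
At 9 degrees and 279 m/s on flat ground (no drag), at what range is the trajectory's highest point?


R = v0^2*sin(2*theta)/g = 279^2*sin(2*9°)/9.81 = 2452.01 m
apex_dist = R/2 = 2452.01/2 = 1226 m

1226 m


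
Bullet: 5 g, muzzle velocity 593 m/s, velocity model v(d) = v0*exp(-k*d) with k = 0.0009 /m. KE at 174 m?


v = v0*exp(-k*d) = 593*exp(-0.0009*174) = 507.042 m/s
E = 0.5*m*v^2 = 0.5*0.005*507.042^2 = 642.7 J

642.7 J


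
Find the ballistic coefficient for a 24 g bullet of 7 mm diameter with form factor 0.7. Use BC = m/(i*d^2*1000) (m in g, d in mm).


BC = m/(i*d^2*1000) = 24/(0.7 * 7^2 * 1000) = 0.0006997

0.0006997


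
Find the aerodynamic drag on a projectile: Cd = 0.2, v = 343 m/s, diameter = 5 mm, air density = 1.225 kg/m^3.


A = pi*(d/2)^2 = pi*(5/2000)^2 = 1.96350e-05 m^2
Fd = 0.5*Cd*rho*A*v^2 = 0.5*0.2*1.225*1.96350e-05*343^2 = 0.283 N

0.283 N


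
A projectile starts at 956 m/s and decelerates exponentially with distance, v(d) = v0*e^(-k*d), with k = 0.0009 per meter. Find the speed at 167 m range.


v = v0*exp(-k*d) = 956*exp(-0.0009*167) = 822.6 m/s

822.6 m/s


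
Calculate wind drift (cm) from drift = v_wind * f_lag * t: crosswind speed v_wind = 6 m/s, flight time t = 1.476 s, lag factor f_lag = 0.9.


drift = v_wind * lag * t = 6 * 0.9 * 1.476 = 7.9704 m ≈ 797 cm

797 cm


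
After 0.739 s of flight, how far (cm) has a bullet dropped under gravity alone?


drop = 0.5*g*t^2 = 0.5*9.81*0.739^2 = 2.67872 m ≈ 267.9 cm

267.9 cm


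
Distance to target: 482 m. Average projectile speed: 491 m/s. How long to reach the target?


t = d/v = 482/491 = 0.9817 s

0.9817 s


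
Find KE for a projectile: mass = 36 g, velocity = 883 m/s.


E = 0.5*m*v^2 = 0.5*0.036*883^2 = 14034 J

14034 J


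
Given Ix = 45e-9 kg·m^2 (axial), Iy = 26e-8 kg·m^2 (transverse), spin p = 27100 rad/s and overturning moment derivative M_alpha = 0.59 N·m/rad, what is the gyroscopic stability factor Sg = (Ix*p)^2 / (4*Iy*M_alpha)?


Sg = Ix^2 * p^2 / (4 * Iy * M_alpha) = (45e-9)^2 * 27100^2 / (4 * 26e-8 * 0.59) = 2.424

2.424


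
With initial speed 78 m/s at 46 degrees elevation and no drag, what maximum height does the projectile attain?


H = (v0*sin(theta))^2 / (2g) = (78*sin(46°))^2 / (2*9.81) = 160.5 m

160.5 m


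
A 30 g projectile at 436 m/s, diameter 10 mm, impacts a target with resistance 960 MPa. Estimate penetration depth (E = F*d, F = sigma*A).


A = pi*(d/2)^2 = pi*(10/2)^2 = 78.5398 mm^2
E = 0.5*m*v^2 = 0.5*0.03*436^2 = 2851.44 J
depth = E/(sigma*A) = 2851.44 J / (960 MPa * 78.5398 mm^2) = 2851.44/(960 * 78.5398) m = 0.0378184 m ≈ 37.82 mm

37.82 mm


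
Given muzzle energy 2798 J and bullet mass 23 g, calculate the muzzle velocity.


v = sqrt(2*E/m) = sqrt(2*2798/0.023) = 493.3 m/s

493.3 m/s


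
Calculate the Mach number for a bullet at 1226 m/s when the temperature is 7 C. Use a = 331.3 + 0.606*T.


a = 331.3 + 0.606*(7) = 335.542 m/s
M = v/a = 1226/335.542 = 3.654

3.654


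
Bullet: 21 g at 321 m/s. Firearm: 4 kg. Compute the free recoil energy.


v_r = m_p*v_p/m_gun = 0.021*321/4 = 1.68525 m/s, E_r = 0.5*m_gun*v_r^2 = 0.5*4*1.68525^2 = 5.68 J

5.68 J


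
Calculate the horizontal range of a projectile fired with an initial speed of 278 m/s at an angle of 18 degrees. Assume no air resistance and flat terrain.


R = v0^2 * sin(2*theta) / g = 278^2 * sin(2*18°) / 9.81 = 4631 m

4631 m


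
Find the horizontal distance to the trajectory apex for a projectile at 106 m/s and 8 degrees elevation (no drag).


R = v0^2*sin(2*theta)/g = 106^2*sin(2*8°)/9.81 = 315.705 m
apex_dist = R/2 = 315.705/2 = 157.9 m

157.9 m


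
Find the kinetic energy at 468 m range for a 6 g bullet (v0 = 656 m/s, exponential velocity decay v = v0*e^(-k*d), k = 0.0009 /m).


v = v0*exp(-k*d) = 656*exp(-0.0009*468) = 430.506 m/s
E = 0.5*m*v^2 = 0.5*0.006*430.506^2 = 556 J

556 J


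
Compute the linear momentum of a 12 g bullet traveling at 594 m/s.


p = m*v = 0.012*594 = 7.128 kg·m/s

7.128 kg·m/s


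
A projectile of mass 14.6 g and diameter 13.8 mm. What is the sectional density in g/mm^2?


SD = m/d^2 = 14.6/13.8^2 = 0.07666 g/mm^2

0.07666 g/mm^2


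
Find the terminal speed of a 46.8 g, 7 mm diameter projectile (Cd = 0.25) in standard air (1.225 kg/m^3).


A = pi*(d/2)^2 = pi*(7/2000)^2 = 3.84845e-05 m^2
vt = sqrt(2mg/(Cd*rho*A)) = sqrt(2*0.0468*9.81/(0.25 * 1.225 * 3.84845e-05)) = 279.1 m/s

279.1 m/s


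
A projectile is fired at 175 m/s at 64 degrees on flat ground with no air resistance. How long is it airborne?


T = 2*v0*sin(theta)/g = 2*175*sin(64°)/9.81 = 32.07 s

32.07 s


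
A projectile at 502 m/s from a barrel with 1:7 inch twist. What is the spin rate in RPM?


twist_m = 7*0.0254 = 0.1778 m
spin = v/twist = 502/0.1778 = 2823.397 rev/s
RPM = spin*60 = 2823.397*60 ≈ 169404 RPM

169404 RPM


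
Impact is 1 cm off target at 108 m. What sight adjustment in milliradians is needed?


1 mrad subtends 1 cm per 10 m of range, so adj = error_cm / (dist_m / 10) = 1 / (108/10) = 0.09259 mrad

0.09259 mrad


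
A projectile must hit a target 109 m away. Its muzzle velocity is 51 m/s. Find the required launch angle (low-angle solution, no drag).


sin(2*theta) = R*g/v0^2 = 109*9.81/51^2 = 0.411107, theta = arcsin(0.411107)/2 = 12.14°

12.14 degrees


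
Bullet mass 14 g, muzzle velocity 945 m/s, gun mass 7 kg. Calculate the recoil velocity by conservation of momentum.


v_recoil = m_p * v_p / m_gun = 0.014 * 945 / 7 = 1.89 m/s

1.89 m/s


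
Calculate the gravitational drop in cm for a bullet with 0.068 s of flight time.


drop = 0.5*g*t^2 = 0.5*9.81*0.068^2 = 0.0226807 m ≈ 2.268 cm

2.268 cm


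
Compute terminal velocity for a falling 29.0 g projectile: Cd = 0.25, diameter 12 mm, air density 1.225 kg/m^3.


A = pi*(d/2)^2 = pi*(12/2000)^2 = 1.13097e-04 m^2
vt = sqrt(2mg/(Cd*rho*A)) = sqrt(2*0.029*9.81/(0.25 * 1.225 * 1.13097e-04)) = 128.2 m/s

128.2 m/s


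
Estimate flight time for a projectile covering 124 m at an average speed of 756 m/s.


t = d/v = 124/756 = 0.164 s

0.164 s


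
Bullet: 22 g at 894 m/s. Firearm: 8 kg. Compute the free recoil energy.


v_r = m_p*v_p/m_gun = 0.022*894/8 = 2.4585 m/s, E_r = 0.5*m_gun*v_r^2 = 0.5*8*2.4585^2 = 24.18 J

24.18 J


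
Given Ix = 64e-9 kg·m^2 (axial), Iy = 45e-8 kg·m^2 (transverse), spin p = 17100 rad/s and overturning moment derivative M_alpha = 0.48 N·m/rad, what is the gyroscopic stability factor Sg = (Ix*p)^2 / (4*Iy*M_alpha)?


Sg = Ix^2 * p^2 / (4 * Iy * M_alpha) = (64e-9)^2 * 17100^2 / (4 * 45e-8 * 0.48) = 1.386

1.386


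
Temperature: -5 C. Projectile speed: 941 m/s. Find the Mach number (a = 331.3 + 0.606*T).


a = 331.3 + 0.606*(-5) = 328.27 m/s
M = v/a = 941/328.27 = 2.867

2.867


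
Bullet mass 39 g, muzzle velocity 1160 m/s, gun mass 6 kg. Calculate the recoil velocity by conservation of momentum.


v_recoil = m_p * v_p / m_gun = 0.039 * 1160 / 6 = 7.54 m/s

7.54 m/s


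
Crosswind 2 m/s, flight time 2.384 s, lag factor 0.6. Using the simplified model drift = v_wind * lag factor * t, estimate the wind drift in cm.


drift = v_wind * lag * t = 2 * 0.6 * 2.384 = 2.8608 m ≈ 286.1 cm

286.1 cm


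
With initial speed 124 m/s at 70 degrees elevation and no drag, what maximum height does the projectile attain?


H = (v0*sin(theta))^2 / (2g) = (124*sin(70°))^2 / (2*9.81) = 692 m

692 m


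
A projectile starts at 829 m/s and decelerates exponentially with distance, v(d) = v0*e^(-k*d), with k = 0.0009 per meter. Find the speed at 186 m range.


v = v0*exp(-k*d) = 829*exp(-0.0009*186) = 701.2 m/s

701.2 m/s


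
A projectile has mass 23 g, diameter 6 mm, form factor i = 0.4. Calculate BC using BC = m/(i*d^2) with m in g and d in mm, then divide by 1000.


BC = m/(i*d^2*1000) = 23/(0.4 * 6^2 * 1000) = 0.001597

0.001597


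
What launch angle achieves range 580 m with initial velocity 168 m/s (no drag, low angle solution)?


sin(2*theta) = R*g/v0^2 = 580*9.81/168^2 = 0.201594, theta = arcsin(0.201594)/2 = 5.815°

5.815 degrees


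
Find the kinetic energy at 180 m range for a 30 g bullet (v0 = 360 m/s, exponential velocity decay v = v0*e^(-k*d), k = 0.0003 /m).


v = v0*exp(-k*d) = 360*exp(-0.0003*180) = 341.076 m/s
E = 0.5*m*v^2 = 0.5*0.03*341.076^2 = 1745 J

1745 J


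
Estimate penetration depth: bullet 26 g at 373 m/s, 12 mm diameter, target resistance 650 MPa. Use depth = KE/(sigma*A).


A = pi*(d/2)^2 = pi*(12/2)^2 = 113.097 mm^2
E = 0.5*m*v^2 = 0.5*0.026*373^2 = 1808.68 J
depth = E/(sigma*A) = 1808.68 J / (650 MPa * 113.097 mm^2) = 1808.68/(650 * 113.097) m = 0.0246034 m ≈ 24.6 mm

24.6 mm


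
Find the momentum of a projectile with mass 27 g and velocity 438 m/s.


p = m*v = 0.027*438 = 11.83 kg·m/s

11.83 kg·m/s


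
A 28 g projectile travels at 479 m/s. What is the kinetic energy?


E = 0.5*m*v^2 = 0.5*0.028*479^2 = 3212 J

3212 J


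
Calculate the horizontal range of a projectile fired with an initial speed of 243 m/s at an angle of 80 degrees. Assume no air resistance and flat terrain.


R = v0^2 * sin(2*theta) / g = 243^2 * sin(2*80°) / 9.81 = 2059 m

2059 m


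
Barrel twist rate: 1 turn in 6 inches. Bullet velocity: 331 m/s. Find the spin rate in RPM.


twist_m = 6*0.0254 = 0.1524 m
spin = v/twist = 331/0.1524 = 2171.916 rev/s
RPM = spin*60 = 2171.916*60 ≈ 130315 RPM

130315 RPM


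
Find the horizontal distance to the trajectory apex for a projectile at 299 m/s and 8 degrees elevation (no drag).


R = v0^2*sin(2*theta)/g = 299^2*sin(2*8°)/9.81 = 2511.95 m
apex_dist = R/2 = 2511.95/2 = 1256 m

1256 m


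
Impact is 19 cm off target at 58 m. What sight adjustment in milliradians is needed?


1 mrad subtends 1 cm per 10 m of range, so adj = error_cm / (dist_m / 10) = 19 / (58/10) = 3.276 mrad

3.276 mrad


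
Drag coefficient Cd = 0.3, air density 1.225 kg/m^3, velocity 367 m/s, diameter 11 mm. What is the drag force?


A = pi*(d/2)^2 = pi*(11/2000)^2 = 9.50332e-05 m^2
Fd = 0.5*Cd*rho*A*v^2 = 0.5*0.3*1.225*9.50332e-05*367^2 = 2.352 N

2.352 N


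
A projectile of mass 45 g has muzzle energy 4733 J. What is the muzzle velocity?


v = sqrt(2*E/m) = sqrt(2*4733/0.045) = 458.6 m/s

458.6 m/s


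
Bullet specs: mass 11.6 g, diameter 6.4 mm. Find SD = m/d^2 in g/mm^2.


SD = m/d^2 = 11.6/6.4^2 = 0.2832 g/mm^2

0.2832 g/mm^2


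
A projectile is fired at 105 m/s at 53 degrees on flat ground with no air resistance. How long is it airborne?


T = 2*v0*sin(theta)/g = 2*105*sin(53°)/9.81 = 17.1 s

17.1 s


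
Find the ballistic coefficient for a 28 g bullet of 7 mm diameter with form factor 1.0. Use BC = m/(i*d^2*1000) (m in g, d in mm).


BC = m/(i*d^2*1000) = 28/(1.0 * 7^2 * 1000) = 0.0005714

0.0005714


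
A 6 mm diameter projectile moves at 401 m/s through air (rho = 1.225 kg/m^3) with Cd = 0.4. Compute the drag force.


A = pi*(d/2)^2 = pi*(6/2000)^2 = 2.82743e-05 m^2
Fd = 0.5*Cd*rho*A*v^2 = 0.5*0.4*1.225*2.82743e-05*401^2 = 1.114 N

1.114 N


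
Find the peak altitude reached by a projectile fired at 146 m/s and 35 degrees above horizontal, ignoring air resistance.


H = (v0*sin(theta))^2 / (2g) = (146*sin(35°))^2 / (2*9.81) = 357.4 m

357.4 m


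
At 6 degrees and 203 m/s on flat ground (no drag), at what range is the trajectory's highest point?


R = v0^2*sin(2*theta)/g = 203^2*sin(2*6°)/9.81 = 873.377 m
apex_dist = R/2 = 873.377/2 = 436.7 m

436.7 m


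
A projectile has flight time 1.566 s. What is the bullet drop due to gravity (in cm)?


drop = 0.5*g*t^2 = 0.5*9.81*1.566^2 = 12.0288 m ≈ 1203 cm

1203 cm


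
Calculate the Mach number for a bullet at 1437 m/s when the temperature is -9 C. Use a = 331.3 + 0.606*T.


a = 331.3 + 0.606*(-9) = 325.846 m/s
M = v/a = 1437/325.846 = 4.41

4.41


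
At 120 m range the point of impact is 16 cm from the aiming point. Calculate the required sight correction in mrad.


1 mrad subtends 1 cm per 10 m of range, so adj = error_cm / (dist_m / 10) = 16 / (120/10) = 1.333 mrad

1.333 mrad


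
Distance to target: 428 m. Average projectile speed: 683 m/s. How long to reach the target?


t = d/v = 428/683 = 0.6266 s

0.6266 s


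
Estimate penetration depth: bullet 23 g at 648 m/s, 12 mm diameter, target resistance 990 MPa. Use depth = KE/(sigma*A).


A = pi*(d/2)^2 = pi*(12/2)^2 = 113.097 mm^2
E = 0.5*m*v^2 = 0.5*0.023*648^2 = 4828.9 J
depth = E/(sigma*A) = 4828.9 J / (990 MPa * 113.097 mm^2) = 4828.9/(990 * 113.097) m = 0.0431281 m ≈ 43.13 mm

43.13 mm


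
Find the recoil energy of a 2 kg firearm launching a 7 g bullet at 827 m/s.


v_r = m_p*v_p/m_gun = 0.007*827/2 = 2.8945 m/s, E_r = 0.5*m_gun*v_r^2 = 0.5*2*2.8945^2 = 8.378 J

8.378 J


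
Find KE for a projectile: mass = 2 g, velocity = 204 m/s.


E = 0.5*m*v^2 = 0.5*0.002*204^2 = 41.62 J

41.62 J


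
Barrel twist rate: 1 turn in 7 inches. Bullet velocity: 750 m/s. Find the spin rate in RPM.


twist_m = 7*0.0254 = 0.1778 m
spin = v/twist = 750/0.1778 = 4218.223 rev/s
RPM = spin*60 = 4218.223*60 ≈ 253093 RPM

253093 RPM


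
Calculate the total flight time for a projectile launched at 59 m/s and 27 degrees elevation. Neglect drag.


T = 2*v0*sin(theta)/g = 2*59*sin(27°)/9.81 = 5.461 s

5.461 s


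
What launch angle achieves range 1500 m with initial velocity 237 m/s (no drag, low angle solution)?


sin(2*theta) = R*g/v0^2 = 1500*9.81/237^2 = 0.261977, theta = arcsin(0.261977)/2 = 7.594°

7.594 degrees


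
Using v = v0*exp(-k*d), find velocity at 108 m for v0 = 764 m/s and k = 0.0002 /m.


v = v0*exp(-k*d) = 764*exp(-0.0002*108) = 747.7 m/s

747.7 m/s


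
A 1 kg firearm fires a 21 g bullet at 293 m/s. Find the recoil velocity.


v_recoil = m_p * v_p / m_gun = 0.021 * 293 / 1 = 6.153 m/s

6.153 m/s


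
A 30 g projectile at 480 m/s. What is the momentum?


p = m*v = 0.03*480 = 14.4 kg·m/s

14.4 kg·m/s


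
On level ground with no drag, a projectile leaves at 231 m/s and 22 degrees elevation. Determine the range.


R = v0^2 * sin(2*theta) / g = 231^2 * sin(2*22°) / 9.81 = 3779 m

3779 m


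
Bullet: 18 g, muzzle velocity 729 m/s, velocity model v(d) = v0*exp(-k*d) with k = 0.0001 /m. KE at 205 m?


v = v0*exp(-k*d) = 729*exp(-0.0001*205) = 714.208 m/s
E = 0.5*m*v^2 = 0.5*0.018*714.208^2 = 4591 J

4591 J


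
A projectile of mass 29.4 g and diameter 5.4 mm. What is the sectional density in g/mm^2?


SD = m/d^2 = 29.4/5.4^2 = 1.008 g/mm^2

1.008 g/mm^2


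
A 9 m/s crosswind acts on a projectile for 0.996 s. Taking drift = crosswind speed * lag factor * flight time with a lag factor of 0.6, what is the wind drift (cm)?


drift = v_wind * lag * t = 9 * 0.6 * 0.996 = 5.3784 m ≈ 537.8 cm

537.8 cm


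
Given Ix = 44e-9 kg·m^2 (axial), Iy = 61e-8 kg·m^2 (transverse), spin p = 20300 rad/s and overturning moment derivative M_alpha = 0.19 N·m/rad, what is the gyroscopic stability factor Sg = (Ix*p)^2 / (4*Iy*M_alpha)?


Sg = Ix^2 * p^2 / (4 * Iy * M_alpha) = (44e-9)^2 * 20300^2 / (4 * 61e-8 * 0.19) = 1.721

1.721


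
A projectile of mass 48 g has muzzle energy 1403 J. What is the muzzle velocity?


v = sqrt(2*E/m) = sqrt(2*1403/0.048) = 241.8 m/s

241.8 m/s


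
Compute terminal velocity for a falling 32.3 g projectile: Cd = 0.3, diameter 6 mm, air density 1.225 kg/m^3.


A = pi*(d/2)^2 = pi*(6/2000)^2 = 2.82743e-05 m^2
vt = sqrt(2mg/(Cd*rho*A)) = sqrt(2*0.0323*9.81/(0.3 * 1.225 * 2.82743e-05)) = 247 m/s

247 m/s


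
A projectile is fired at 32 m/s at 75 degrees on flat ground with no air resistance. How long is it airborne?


T = 2*v0*sin(theta)/g = 2*32*sin(75°)/9.81 = 6.302 s

6.302 s


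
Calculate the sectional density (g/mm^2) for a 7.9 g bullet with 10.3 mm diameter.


SD = m/d^2 = 7.9/10.3^2 = 0.07447 g/mm^2

0.07447 g/mm^2


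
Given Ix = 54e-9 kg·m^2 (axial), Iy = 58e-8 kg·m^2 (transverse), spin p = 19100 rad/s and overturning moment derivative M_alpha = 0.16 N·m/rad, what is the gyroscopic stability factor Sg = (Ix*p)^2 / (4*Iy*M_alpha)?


Sg = Ix^2 * p^2 / (4 * Iy * M_alpha) = (54e-9)^2 * 19100^2 / (4 * 58e-8 * 0.16) = 2.866

2.866


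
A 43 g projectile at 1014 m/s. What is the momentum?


p = m*v = 0.043*1014 = 43.6 kg·m/s

43.6 kg·m/s


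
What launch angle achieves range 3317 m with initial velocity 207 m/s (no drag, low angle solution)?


sin(2*theta) = R*g/v0^2 = 3317*9.81/207^2 = 0.759406, theta = arcsin(0.759406)/2 = 24.71°

24.71 degrees


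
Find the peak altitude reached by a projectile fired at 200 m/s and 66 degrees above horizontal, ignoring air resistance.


H = (v0*sin(theta))^2 / (2g) = (200*sin(66°))^2 / (2*9.81) = 1701 m

1701 m


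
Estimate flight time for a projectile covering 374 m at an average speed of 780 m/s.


t = d/v = 374/780 = 0.4795 s

0.4795 s


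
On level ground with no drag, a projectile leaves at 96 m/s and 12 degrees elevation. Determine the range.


R = v0^2 * sin(2*theta) / g = 96^2 * sin(2*12°) / 9.81 = 382.1 m

382.1 m


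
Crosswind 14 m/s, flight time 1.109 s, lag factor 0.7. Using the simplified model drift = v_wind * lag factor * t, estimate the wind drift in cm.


drift = v_wind * lag * t = 14 * 0.7 * 1.109 = 10.8682 m ≈ 1087 cm

1087 cm


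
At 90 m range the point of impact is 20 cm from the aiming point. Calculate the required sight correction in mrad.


1 mrad subtends 1 cm per 10 m of range, so adj = error_cm / (dist_m / 10) = 20 / (90/10) = 2.222 mrad

2.222 mrad


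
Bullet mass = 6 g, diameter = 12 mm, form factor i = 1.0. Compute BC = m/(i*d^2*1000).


BC = m/(i*d^2*1000) = 6/(1.0 * 12^2 * 1000) = 4.167e-05

4.167e-05


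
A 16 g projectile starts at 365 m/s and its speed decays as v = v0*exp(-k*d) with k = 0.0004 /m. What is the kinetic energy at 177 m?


v = v0*exp(-k*d) = 365*exp(-0.0004*177) = 340.052 m/s
E = 0.5*m*v^2 = 0.5*0.016*340.052^2 = 925.1 J

925.1 J


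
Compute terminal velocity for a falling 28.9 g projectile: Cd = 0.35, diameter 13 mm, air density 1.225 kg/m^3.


A = pi*(d/2)^2 = pi*(13/2000)^2 = 1.32732e-04 m^2
vt = sqrt(2mg/(Cd*rho*A)) = sqrt(2*0.0289*9.81/(0.35 * 1.225 * 1.32732e-04)) = 99.82 m/s

99.82 m/s


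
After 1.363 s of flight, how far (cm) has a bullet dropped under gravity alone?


drop = 0.5*g*t^2 = 0.5*9.81*1.363^2 = 9.11236 m ≈ 911.2 cm

911.2 cm


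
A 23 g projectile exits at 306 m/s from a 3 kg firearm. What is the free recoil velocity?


v_recoil = m_p * v_p / m_gun = 0.023 * 306 / 3 = 2.346 m/s

2.346 m/s


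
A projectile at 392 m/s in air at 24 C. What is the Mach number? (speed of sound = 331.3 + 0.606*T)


a = 331.3 + 0.606*(24) = 345.844 m/s
M = v/a = 392/345.844 = 1.133

1.133


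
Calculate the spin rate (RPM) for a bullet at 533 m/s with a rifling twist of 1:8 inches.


twist_m = 8*0.0254 = 0.2032 m
spin = v/twist = 533/0.2032 = 2623.031 rev/s
RPM = spin*60 = 2623.031*60 ≈ 157382 RPM

157382 RPM


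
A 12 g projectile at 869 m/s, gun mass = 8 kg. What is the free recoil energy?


v_r = m_p*v_p/m_gun = 0.012*869/8 = 1.3035 m/s, E_r = 0.5*m_gun*v_r^2 = 0.5*8*1.3035^2 = 6.796 J

6.796 J


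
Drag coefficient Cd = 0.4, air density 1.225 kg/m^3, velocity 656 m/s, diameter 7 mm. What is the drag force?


A = pi*(d/2)^2 = pi*(7/2000)^2 = 3.84845e-05 m^2
Fd = 0.5*Cd*rho*A*v^2 = 0.5*0.4*1.225*3.84845e-05*656^2 = 4.058 N

4.058 N


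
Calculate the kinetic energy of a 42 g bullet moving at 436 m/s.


E = 0.5*m*v^2 = 0.5*0.042*436^2 = 3992 J

3992 J


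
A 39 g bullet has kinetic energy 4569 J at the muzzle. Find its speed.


v = sqrt(2*E/m) = sqrt(2*4569/0.039) = 484.1 m/s

484.1 m/s


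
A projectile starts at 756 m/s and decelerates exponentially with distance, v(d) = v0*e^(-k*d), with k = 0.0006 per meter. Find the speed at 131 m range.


v = v0*exp(-k*d) = 756*exp(-0.0006*131) = 698.9 m/s

698.9 m/s


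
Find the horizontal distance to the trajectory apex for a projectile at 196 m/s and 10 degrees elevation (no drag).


R = v0^2*sin(2*theta)/g = 196^2*sin(2*10°)/9.81 = 1339.35 m
apex_dist = R/2 = 1339.35/2 = 669.7 m

669.7 m


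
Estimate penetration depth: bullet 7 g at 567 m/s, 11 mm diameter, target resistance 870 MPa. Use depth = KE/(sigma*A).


A = pi*(d/2)^2 = pi*(11/2)^2 = 95.0332 mm^2
E = 0.5*m*v^2 = 0.5*0.007*567^2 = 1125.21 J
depth = E/(sigma*A) = 1125.21 J / (870 MPa * 95.0332 mm^2) = 1125.21/(870 * 95.0332) m = 0.0136094 m ≈ 13.61 mm

13.61 mm


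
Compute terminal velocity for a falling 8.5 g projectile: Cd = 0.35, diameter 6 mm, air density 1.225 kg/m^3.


A = pi*(d/2)^2 = pi*(6/2000)^2 = 2.82743e-05 m^2
vt = sqrt(2mg/(Cd*rho*A)) = sqrt(2*0.0085*9.81/(0.35 * 1.225 * 2.82743e-05)) = 117.3 m/s

117.3 m/s


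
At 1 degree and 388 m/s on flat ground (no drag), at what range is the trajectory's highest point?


R = v0^2*sin(2*theta)/g = 388^2*sin(2*1°)/9.81 = 535.567 m
apex_dist = R/2 = 535.567/2 = 267.8 m

267.8 m


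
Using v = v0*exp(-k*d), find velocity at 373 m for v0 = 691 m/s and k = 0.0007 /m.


v = v0*exp(-k*d) = 691*exp(-0.0007*373) = 532.2 m/s

532.2 m/s


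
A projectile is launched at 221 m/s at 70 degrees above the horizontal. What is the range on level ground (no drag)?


R = v0^2 * sin(2*theta) / g = 221^2 * sin(2*70°) / 9.81 = 3200 m

3200 m


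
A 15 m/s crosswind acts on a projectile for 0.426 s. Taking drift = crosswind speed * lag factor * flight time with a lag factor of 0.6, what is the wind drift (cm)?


drift = v_wind * lag * t = 15 * 0.6 * 0.426 = 3.834 m ≈ 383.4 cm

383.4 cm


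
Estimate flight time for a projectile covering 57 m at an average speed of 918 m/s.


t = d/v = 57/918 = 0.06209 s

0.06209 s


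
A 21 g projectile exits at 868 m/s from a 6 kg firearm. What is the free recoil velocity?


v_recoil = m_p * v_p / m_gun = 0.021 * 868 / 6 = 3.038 m/s

3.038 m/s


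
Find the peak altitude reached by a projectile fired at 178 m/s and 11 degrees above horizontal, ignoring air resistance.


H = (v0*sin(theta))^2 / (2g) = (178*sin(11°))^2 / (2*9.81) = 58.79 m

58.79 m


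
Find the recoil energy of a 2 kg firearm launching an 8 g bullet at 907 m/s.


v_r = m_p*v_p/m_gun = 0.008*907/2 = 3.628 m/s, E_r = 0.5*m_gun*v_r^2 = 0.5*2*3.628^2 = 13.16 J

13.16 J


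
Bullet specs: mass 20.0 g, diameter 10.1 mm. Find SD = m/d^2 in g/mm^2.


SD = m/d^2 = 20.0/10.1^2 = 0.1961 g/mm^2

0.1961 g/mm^2


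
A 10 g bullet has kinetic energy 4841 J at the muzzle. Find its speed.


v = sqrt(2*E/m) = sqrt(2*4841/0.01) = 984 m/s

984 m/s


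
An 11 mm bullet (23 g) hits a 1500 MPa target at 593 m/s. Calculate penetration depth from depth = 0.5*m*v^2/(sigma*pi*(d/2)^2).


A = pi*(d/2)^2 = pi*(11/2)^2 = 95.0332 mm^2
E = 0.5*m*v^2 = 0.5*0.023*593^2 = 4043.96 J
depth = E/(sigma*A) = 4043.96 J / (1500 MPa * 95.0332 mm^2) = 4043.96/(1500 * 95.0332) m = 0.0283688 m ≈ 28.37 mm

28.37 mm


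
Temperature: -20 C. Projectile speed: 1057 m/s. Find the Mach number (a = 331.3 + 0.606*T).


a = 331.3 + 0.606*(-20) = 319.18 m/s
M = v/a = 1057/319.18 = 3.312

3.312


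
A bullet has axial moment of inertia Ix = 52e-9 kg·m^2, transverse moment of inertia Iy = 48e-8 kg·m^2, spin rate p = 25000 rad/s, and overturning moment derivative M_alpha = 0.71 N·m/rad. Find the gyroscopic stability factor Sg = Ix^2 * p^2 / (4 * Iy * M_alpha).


Sg = Ix^2 * p^2 / (4 * Iy * M_alpha) = (52e-9)^2 * 25000^2 / (4 * 48e-8 * 0.71) = 1.24

1.24


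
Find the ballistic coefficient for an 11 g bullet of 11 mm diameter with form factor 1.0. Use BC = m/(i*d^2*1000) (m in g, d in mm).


BC = m/(i*d^2*1000) = 11/(1.0 * 11^2 * 1000) = 9.091e-05

9.091e-05


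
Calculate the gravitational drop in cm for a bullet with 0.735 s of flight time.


drop = 0.5*g*t^2 = 0.5*9.81*0.735^2 = 2.6498 m ≈ 265 cm

265 cm


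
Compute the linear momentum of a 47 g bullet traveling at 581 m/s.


p = m*v = 0.047*581 = 27.31 kg·m/s

27.31 kg·m/s


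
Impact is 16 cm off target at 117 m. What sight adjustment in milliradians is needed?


1 mrad subtends 1 cm per 10 m of range, so adj = error_cm / (dist_m / 10) = 16 / (117/10) = 1.368 mrad

1.368 mrad


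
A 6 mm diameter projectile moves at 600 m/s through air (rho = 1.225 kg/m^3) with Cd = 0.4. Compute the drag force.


A = pi*(d/2)^2 = pi*(6/2000)^2 = 2.82743e-05 m^2
Fd = 0.5*Cd*rho*A*v^2 = 0.5*0.4*1.225*2.82743e-05*600^2 = 2.494 N

2.494 N


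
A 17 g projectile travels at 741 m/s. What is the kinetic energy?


E = 0.5*m*v^2 = 0.5*0.017*741^2 = 4667 J

4667 J


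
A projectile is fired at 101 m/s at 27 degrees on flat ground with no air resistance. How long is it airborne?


T = 2*v0*sin(theta)/g = 2*101*sin(27°)/9.81 = 9.348 s

9.348 s


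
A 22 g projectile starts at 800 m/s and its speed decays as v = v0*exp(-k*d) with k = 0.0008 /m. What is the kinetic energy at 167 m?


v = v0*exp(-k*d) = 800*exp(-0.0008*167) = 699.952 m/s
E = 0.5*m*v^2 = 0.5*0.022*699.952^2 = 5389 J

5389 J


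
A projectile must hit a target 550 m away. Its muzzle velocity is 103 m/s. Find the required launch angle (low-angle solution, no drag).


sin(2*theta) = R*g/v0^2 = 550*9.81/103^2 = 0.508578, theta = arcsin(0.508578)/2 = 15.28°

15.28 degrees


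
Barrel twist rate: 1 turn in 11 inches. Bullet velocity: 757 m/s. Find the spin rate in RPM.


twist_m = 11*0.0254 = 0.2794 m
spin = v/twist = 757/0.2794 = 2709.377 rev/s
RPM = spin*60 = 2709.377*60 ≈ 162563 RPM

162563 RPM


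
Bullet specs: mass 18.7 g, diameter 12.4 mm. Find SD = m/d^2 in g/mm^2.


SD = m/d^2 = 18.7/12.4^2 = 0.1216 g/mm^2

0.1216 g/mm^2


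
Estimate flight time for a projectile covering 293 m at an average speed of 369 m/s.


t = d/v = 293/369 = 0.794 s

0.794 s


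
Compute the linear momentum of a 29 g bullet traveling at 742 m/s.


p = m*v = 0.029*742 = 21.52 kg·m/s

21.52 kg·m/s


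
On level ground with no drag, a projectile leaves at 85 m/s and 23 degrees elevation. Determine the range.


R = v0^2 * sin(2*theta) / g = 85^2 * sin(2*23°) / 9.81 = 529.8 m

529.8 m


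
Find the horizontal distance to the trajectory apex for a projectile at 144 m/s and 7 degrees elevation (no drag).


R = v0^2*sin(2*theta)/g = 144^2*sin(2*7°)/9.81 = 511.365 m
apex_dist = R/2 = 511.365/2 = 255.7 m

255.7 m


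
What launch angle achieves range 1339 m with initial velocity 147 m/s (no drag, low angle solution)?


sin(2*theta) = R*g/v0^2 = 1339*9.81/147^2 = 0.607876, theta = arcsin(0.607876)/2 = 18.72°

18.72 degrees


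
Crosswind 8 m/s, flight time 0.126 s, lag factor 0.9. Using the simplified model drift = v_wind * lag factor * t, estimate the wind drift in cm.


drift = v_wind * lag * t = 8 * 0.9 * 0.126 = 0.9072 m ≈ 90.72 cm

90.72 cm


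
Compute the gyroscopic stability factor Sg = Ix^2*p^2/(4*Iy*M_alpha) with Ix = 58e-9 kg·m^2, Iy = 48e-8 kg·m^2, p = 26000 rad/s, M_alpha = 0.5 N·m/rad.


Sg = Ix^2 * p^2 / (4 * Iy * M_alpha) = (58e-9)^2 * 26000^2 / (4 * 48e-8 * 0.5) = 2.369

2.369


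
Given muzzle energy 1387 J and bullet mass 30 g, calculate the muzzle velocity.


v = sqrt(2*E/m) = sqrt(2*1387/0.03) = 304.1 m/s

304.1 m/s


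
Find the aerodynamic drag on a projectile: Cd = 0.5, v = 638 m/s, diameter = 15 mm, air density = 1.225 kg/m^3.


A = pi*(d/2)^2 = pi*(15/2000)^2 = 1.76715e-04 m^2
Fd = 0.5*Cd*rho*A*v^2 = 0.5*0.5*1.225*1.76715e-04*638^2 = 22.03 N

22.03 N


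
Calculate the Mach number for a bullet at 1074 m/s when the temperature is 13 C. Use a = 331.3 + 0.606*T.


a = 331.3 + 0.606*(13) = 339.178 m/s
M = v/a = 1074/339.178 = 3.166

3.166


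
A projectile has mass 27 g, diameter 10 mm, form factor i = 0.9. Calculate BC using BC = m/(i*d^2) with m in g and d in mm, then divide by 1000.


BC = m/(i*d^2*1000) = 27/(0.9 * 10^2 * 1000) = 0.0003

0.0003


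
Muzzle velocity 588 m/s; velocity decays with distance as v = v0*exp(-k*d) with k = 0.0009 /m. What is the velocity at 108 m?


v = v0*exp(-k*d) = 588*exp(-0.0009*108) = 533.5 m/s

533.5 m/s


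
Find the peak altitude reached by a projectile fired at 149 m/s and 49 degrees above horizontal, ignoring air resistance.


H = (v0*sin(theta))^2 / (2g) = (149*sin(49°))^2 / (2*9.81) = 644.5 m

644.5 m


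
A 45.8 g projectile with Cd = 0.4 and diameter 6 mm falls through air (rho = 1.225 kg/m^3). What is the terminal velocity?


A = pi*(d/2)^2 = pi*(6/2000)^2 = 2.82743e-05 m^2
vt = sqrt(2mg/(Cd*rho*A)) = sqrt(2*0.0458*9.81/(0.4 * 1.225 * 2.82743e-05)) = 254.7 m/s

254.7 m/s


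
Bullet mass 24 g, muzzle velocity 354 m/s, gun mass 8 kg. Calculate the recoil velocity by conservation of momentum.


v_recoil = m_p * v_p / m_gun = 0.024 * 354 / 8 = 1.062 m/s

1.062 m/s


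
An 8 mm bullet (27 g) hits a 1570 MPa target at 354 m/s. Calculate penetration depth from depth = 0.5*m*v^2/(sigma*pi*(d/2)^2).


A = pi*(d/2)^2 = pi*(8/2)^2 = 50.2655 mm^2
E = 0.5*m*v^2 = 0.5*0.027*354^2 = 1691.77 J
depth = E/(sigma*A) = 1691.77 J / (1570 MPa * 50.2655 mm^2) = 1691.77/(1570 * 50.2655) m = 0.0214373 m ≈ 21.44 mm

21.44 mm


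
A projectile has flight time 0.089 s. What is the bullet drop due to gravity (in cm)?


drop = 0.5*g*t^2 = 0.5*9.81*0.089^2 = 0.0388525 m ≈ 3.885 cm

3.885 cm


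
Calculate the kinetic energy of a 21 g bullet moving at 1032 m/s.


E = 0.5*m*v^2 = 0.5*0.021*1032^2 = 11183 J

11183 J


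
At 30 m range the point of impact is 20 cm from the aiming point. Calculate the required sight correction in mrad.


1 mrad subtends 1 cm per 10 m of range, so adj = error_cm / (dist_m / 10) = 20 / (30/10) = 6.667 mrad

6.667 mrad


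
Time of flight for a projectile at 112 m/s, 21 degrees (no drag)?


T = 2*v0*sin(theta)/g = 2*112*sin(21°)/9.81 = 8.183 s

8.183 s


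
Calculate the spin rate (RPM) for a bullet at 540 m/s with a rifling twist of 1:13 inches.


twist_m = 13*0.0254 = 0.3302 m
spin = v/twist = 540/0.3302 = 1635.373 rev/s
RPM = spin*60 = 1635.373*60 ≈ 98122 RPM

98122 RPM


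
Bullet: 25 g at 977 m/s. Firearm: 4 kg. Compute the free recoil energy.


v_r = m_p*v_p/m_gun = 0.025*977/4 = 6.10625 m/s, E_r = 0.5*m_gun*v_r^2 = 0.5*4*6.10625^2 = 74.57 J

74.57 J


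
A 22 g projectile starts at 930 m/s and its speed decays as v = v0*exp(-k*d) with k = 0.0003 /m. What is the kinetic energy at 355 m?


v = v0*exp(-k*d) = 930*exp(-0.0003*355) = 836.047 m/s
E = 0.5*m*v^2 = 0.5*0.022*836.047^2 = 7689 J

7689 J


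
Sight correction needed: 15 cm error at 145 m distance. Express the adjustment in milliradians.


1 mrad subtends 1 cm per 10 m of range, so adj = error_cm / (dist_m / 10) = 15 / (145/10) = 1.034 mrad

1.034 mrad


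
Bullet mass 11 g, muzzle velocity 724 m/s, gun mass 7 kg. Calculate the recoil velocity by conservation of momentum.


v_recoil = m_p * v_p / m_gun = 0.011 * 724 / 7 = 1.138 m/s

1.138 m/s


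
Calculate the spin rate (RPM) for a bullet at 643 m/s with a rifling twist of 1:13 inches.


twist_m = 13*0.0254 = 0.3302 m
spin = v/twist = 643/0.3302 = 1947.305 rev/s
RPM = spin*60 = 1947.305*60 ≈ 116838 RPM

116838 RPM


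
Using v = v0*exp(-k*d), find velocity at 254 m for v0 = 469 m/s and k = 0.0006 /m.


v = v0*exp(-k*d) = 469*exp(-0.0006*254) = 402.7 m/s

402.7 m/s


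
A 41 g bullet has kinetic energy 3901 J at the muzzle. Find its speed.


v = sqrt(2*E/m) = sqrt(2*3901/0.041) = 436.2 m/s

436.2 m/s


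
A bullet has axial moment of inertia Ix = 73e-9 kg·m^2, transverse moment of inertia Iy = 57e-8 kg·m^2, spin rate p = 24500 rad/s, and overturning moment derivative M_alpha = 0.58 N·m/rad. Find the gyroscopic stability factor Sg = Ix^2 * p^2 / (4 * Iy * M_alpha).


Sg = Ix^2 * p^2 / (4 * Iy * M_alpha) = (73e-9)^2 * 24500^2 / (4 * 57e-8 * 0.58) = 2.419

2.419


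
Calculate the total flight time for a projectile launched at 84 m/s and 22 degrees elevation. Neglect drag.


T = 2*v0*sin(theta)/g = 2*84*sin(22°)/9.81 = 6.415 s

6.415 s


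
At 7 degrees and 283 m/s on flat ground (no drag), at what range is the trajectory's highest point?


R = v0^2*sin(2*theta)/g = 283^2*sin(2*7°)/9.81 = 1975.05 m
apex_dist = R/2 = 1975.05/2 = 987.5 m

987.5 m


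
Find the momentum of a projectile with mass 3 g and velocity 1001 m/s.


p = m*v = 0.003*1001 = 3.003 kg·m/s

3.003 kg·m/s


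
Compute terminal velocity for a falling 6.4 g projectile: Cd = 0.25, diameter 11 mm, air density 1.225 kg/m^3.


A = pi*(d/2)^2 = pi*(11/2000)^2 = 9.50332e-05 m^2
vt = sqrt(2mg/(Cd*rho*A)) = sqrt(2*0.0064*9.81/(0.25 * 1.225 * 9.50332e-05)) = 65.68 m/s

65.68 m/s


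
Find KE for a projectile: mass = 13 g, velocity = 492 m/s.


E = 0.5*m*v^2 = 0.5*0.013*492^2 = 1573 J

1573 J


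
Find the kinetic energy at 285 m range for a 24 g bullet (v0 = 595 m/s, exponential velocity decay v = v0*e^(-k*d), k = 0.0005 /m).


v = v0*exp(-k*d) = 595*exp(-0.0005*285) = 515.977 m/s
E = 0.5*m*v^2 = 0.5*0.024*515.977^2 = 3195 J

3195 J
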